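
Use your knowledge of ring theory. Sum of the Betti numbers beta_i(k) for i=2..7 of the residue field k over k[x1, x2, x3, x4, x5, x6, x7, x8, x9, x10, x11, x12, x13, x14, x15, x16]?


Koszul resolution: beta_i(k)=C(n,i), n=16
C(16,2)=120, C(16,3)=560, C(16,4)=1820, C(16,5)=4368, C(16,6)=8008, C(16,7)=11440
Sum=26316


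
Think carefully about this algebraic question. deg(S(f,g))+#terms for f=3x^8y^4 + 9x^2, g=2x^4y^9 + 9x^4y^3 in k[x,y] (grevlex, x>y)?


LT(f)=3x^8y^4, LT(g)=2x^4y^9
lcm(LM)=x^8y^9
S(f,g) (scaled by 6 to clear denominators) = 2y^5*f - 3x^4*g = -27x^8y^3 + 18x^2y^5
2 terms, deg 11.
11+2=13


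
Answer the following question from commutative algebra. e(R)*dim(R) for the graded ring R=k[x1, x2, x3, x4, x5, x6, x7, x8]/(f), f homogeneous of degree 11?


e(R)=deg(f)=11, dim(R)=8-1=7
e*dim=11*7=77


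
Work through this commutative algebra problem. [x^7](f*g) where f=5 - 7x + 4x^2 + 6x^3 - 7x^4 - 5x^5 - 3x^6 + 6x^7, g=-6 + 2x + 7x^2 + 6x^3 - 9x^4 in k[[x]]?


[x^7] = sum a_i*b_j, i+j=7
  6*-9=-54
  -7*6=-42
  -5*7=-35
  -3*2=-6
  6*-6=-36
Sum=-173


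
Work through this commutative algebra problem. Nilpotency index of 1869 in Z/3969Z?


1869^k mod 3969:
k=1: 1869
k=2: 441
k=3: 2646
k=4: 0
First zero at k = 4


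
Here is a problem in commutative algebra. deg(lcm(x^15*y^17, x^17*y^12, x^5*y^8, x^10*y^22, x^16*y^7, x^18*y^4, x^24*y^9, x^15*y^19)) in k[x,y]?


lcm = componentwise max:
x: max(15,17,5,10,16,18,24,15)=24
y: max(17,12,8,22,7,4,9,19)=22
Total=24+22=46


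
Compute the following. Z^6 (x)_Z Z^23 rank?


rank(M(x)N) = rank(M)*rank(N)
6*23 = 138


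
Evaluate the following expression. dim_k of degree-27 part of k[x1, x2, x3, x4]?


C(d+n-1,n-1)=C(30,3)=4060


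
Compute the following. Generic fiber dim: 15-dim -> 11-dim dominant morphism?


dim(fiber)=dim(X)-dim(Y)=15-11=4


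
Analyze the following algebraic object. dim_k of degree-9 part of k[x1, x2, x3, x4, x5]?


C(d+n-1,n-1)=C(13,4)=715


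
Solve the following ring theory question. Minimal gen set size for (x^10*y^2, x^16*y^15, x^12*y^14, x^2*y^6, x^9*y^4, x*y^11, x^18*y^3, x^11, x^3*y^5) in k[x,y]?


Remove redundant (divisible by others).
x^16*y^15 redundant.
x^18*y^3 redundant.
x^12*y^14 redundant.
Min: x^11, x^10*y^2, x^9*y^4, x^3*y^5, x^2*y^6, x*y^11
Count=6


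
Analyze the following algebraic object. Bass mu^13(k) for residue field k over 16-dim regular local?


C(n,i)=C(16,13)=560


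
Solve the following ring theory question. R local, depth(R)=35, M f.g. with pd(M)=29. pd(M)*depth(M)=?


pd+depth=35
depth=35-29=6
pd*depth=29*6=174


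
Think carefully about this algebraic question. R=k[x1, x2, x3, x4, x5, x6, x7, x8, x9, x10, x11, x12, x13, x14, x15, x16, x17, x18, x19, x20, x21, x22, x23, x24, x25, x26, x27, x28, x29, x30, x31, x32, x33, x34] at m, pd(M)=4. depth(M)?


pd+depth=depth(R)=34
depth=34-4=30


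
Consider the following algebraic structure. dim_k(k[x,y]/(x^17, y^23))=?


Basis: x^i*y^j, i<17, j<23
17*23=391


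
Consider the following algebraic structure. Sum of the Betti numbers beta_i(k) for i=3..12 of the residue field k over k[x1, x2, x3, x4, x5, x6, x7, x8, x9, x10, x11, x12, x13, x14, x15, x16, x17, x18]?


Koszul resolution: beta_i(k)=C(n,i), n=18
C(18,3)=816, C(18,4)=3060, C(18,5)=8568, C(18,6)=18564, C(18,7)=31824, C(18,8)=43758, C(18,9)=48620, C(18,10)=43758, C(18,11)=31824, C(18,12)=18564
Sum=249356


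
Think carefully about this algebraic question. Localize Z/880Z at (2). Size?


2-primary part: 880=2^4*55
Size=2^4=16


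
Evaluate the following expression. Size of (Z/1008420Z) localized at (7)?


7-primary part: 1008420=7^5*60
Size=7^5=16807


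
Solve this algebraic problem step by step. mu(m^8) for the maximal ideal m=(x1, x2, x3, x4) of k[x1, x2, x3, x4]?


Graded Nakayama: mu(m^d) = dim_k (m^d/m^(d+1)) = #degree-8 monomials in 4 vars
C(n+d-1,d)=C(11,8)=165


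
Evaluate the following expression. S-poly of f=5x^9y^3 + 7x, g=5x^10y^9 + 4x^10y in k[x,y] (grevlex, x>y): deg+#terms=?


LT(f)=5x^9y^3, LT(g)=5x^10y^9
lcm(LM)=x^10y^9
S(f,g) (scaled by 25 to clear denominators) = 5xy^6*f - 5*g = -20x^10y + 35x^2y^6
2 terms, deg 11.
11+2=13


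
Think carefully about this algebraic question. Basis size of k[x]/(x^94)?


Basis: 1,x,...,x^93
dim=94


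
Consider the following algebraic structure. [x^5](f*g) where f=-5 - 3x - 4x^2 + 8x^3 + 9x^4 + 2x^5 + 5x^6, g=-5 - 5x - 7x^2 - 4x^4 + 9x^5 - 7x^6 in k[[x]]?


[x^5] = sum a_i*b_j, i+j=5
  -5*9=-45
  -3*-4=12
  8*-7=-56
  9*-5=-45
  2*-5=-10
Sum=-144


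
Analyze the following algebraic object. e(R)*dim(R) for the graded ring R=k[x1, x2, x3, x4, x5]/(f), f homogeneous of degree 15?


e(R)=deg(f)=15, dim(R)=5-1=4
e*dim=15*4=60


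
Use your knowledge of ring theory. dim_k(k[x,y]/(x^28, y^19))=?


Basis: x^i*y^j, i<28, j<19
28*19=532


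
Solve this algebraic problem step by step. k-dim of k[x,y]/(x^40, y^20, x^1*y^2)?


k[x,y]/I, I = (x^40, y^20, x^1*y^2)
Rect: 40x20=800. Corner: (40-1)x(20-2)=702.
dim = 800-702 = 98


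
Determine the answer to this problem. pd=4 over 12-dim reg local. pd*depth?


pd+depth=12
depth=12-4=8
pd*depth=4*8=32


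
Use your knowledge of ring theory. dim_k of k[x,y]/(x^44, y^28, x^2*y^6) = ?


k[x,y]/I, I = (x^44, y^28, x^2*y^6)
Rect: 44x28=1232. Corner: (44-2)x(28-6)=924.
dim = 1232-924 = 308


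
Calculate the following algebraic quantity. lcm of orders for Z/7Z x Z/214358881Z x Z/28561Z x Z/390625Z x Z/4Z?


Exponent = lcm of the cyclic orders; pairwise coprime => product.
7^1*11^8*13^4*5^8*2^2=7*214358881*28561*390625*4=66962700002635937500


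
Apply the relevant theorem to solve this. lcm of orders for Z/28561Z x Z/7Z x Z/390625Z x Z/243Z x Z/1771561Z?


Exponent = lcm of the cyclic orders; pairwise coprime => product.
13^4*7^1*5^8*3^5*11^6=28561*7*390625*243*1771561=33619702687273828125


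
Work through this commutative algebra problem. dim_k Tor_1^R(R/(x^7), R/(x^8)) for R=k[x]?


Tor_1(R/I,R/J)=(I cap J)/IJ=(x^8)/(x^15)
dim=15-8=min(7,8)=7


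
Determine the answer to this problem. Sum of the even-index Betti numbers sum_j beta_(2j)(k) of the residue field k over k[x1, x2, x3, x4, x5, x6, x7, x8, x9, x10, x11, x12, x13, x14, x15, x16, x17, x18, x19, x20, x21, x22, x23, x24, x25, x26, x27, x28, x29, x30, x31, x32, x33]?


Koszul resolution: beta_i(k)=C(n,i), n=33
sum_even C(33,i) = 2^(n-1) = 2^32 = 4294967296


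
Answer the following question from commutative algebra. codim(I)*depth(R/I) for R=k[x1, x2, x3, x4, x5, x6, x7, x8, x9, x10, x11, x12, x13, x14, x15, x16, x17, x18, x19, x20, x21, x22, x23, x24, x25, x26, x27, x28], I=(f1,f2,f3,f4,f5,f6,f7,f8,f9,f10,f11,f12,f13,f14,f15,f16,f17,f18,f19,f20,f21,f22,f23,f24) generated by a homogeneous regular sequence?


codim=24, depth=dim(R/I)=28-24=4
Product=24*4=96


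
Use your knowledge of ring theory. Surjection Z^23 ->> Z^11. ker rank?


rank(ker) = 23-11 = 12


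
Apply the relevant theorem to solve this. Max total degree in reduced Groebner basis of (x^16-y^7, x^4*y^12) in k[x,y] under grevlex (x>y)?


LT(f1)=x^16, LT(f2)=x^4y^12, lcm=x^16y^12
S(f1,f2) = y^12*f1 - x^12*f2 = -y^19
Reduced GB = {f1, f2, y^19}; degrees 16, 16, 19
Max = 19


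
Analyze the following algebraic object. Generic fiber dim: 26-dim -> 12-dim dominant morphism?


dim(fiber)=dim(X)-dim(Y)=26-12=14


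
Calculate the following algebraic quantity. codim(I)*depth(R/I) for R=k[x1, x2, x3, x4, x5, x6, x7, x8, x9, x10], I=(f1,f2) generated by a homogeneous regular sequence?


codim=2, depth=dim(R/I)=10-2=8
Product=2*8=16


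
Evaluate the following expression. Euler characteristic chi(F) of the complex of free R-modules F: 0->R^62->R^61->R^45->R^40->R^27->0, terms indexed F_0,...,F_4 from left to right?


chi = sum (-1)^i * rank:
(-1)^0*62=62
(-1)^1*61=-61
(-1)^2*45=45
(-1)^3*40=-40
(-1)^4*27=27
chi=33


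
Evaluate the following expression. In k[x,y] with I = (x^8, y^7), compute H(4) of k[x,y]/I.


k[x,y], I = (x^8, y^7), d = 4
Need i < 8 and d-i < 7.
Range: 0 <= i <= 4.
H(4) = 5


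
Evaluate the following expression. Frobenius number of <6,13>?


gcd(6,13)=1 => F=ab-a-b=6*13-6-13=78-19=59


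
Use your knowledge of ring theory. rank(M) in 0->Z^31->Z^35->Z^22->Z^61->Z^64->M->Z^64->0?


Alt sum=0:
(-1)^0*31 + (-1)^1*35 + (-1)^2*22 + (-1)^3*61 + (-1)^4*64 + (-1)^5*? + (-1)^6*64=0
rank(M)=85


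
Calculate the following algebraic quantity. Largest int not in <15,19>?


gcd(15,19)=1 => F=ab-a-b=15*19-15-19=285-34=251


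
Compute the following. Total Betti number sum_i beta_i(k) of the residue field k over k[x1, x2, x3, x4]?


Koszul resolution: beta_i(k)=C(n,i), n=4
sum_i C(4,i) = 2^4 = 16


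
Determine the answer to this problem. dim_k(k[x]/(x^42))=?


Basis: 1,x,...,x^41
dim=42


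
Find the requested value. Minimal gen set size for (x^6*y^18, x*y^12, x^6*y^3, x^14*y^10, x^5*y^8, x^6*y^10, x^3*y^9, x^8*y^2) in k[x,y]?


Remove redundant (divisible by others).
x^14*y^10 redundant.
x^6*y^18 redundant.
x^6*y^10 redundant.
Min: x^8*y^2, x^6*y^3, x^5*y^8, x^3*y^9, x*y^12
Count=5


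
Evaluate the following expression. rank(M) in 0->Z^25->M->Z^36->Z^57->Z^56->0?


Alt sum=0:
(-1)^0*25 + (-1)^1*? + (-1)^2*36 + (-1)^3*57 + (-1)^4*56=0
rank(M)=60


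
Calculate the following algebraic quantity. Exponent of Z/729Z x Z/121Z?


Exponent = lcm of the cyclic orders; pairwise coprime => product.
3^6*11^2=729*121=88209


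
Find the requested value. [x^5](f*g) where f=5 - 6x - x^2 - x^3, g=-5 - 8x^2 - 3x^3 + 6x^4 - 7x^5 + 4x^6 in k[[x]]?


[x^5] = sum a_i*b_j, i+j=5
  5*-7=-35
  -6*6=-36
  -1*-3=3
  -1*-8=8
Sum=-60


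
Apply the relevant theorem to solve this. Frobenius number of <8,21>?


gcd(8,21)=1 => F=ab-a-b=8*21-8-21=168-29=139


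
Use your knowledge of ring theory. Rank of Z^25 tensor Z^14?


rank(M(x)N) = rank(M)*rank(N)
25*14 = 350


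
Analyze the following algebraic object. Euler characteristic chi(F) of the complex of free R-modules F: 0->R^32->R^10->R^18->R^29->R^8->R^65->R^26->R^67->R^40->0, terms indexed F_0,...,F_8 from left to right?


chi = sum (-1)^i * rank:
(-1)^0*32=32
(-1)^1*10=-10
(-1)^2*18=18
(-1)^3*29=-29
(-1)^4*8=8
(-1)^5*65=-65
(-1)^6*26=26
(-1)^7*67=-67
(-1)^8*40=40
chi=-47


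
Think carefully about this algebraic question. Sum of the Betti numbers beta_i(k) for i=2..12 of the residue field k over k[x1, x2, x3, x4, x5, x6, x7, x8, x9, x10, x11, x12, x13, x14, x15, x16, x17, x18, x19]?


Koszul resolution: beta_i(k)=C(n,i), n=19
C(19,2)=171, C(19,3)=969, C(19,4)=3876, C(19,5)=11628, C(19,6)=27132, C(19,7)=50388, C(19,8)=75582, C(19,9)=92378, C(19,10)=92378, C(19,11)=75582, C(19,12)=50388
Sum=480472


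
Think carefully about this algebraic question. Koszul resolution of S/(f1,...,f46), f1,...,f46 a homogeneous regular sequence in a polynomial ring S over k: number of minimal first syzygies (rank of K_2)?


Regular sequence => Koszul complex is the minimal free resolution.
Syz_1 minimally generated by Koszul relations f_i*e_j - f_j*e_i (i<j): mu(Syz_1) = beta_2 = C(m,2) = m(m-1)/2
m=46
46*45/2 = 1035


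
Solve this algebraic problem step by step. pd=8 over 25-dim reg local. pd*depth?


pd+depth=25
depth=25-8=17
pd*depth=8*17=136


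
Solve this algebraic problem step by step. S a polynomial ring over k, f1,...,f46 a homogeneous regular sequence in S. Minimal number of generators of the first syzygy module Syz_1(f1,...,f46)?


Regular sequence => Koszul complex is the minimal free resolution.
Syz_1 minimally generated by Koszul relations f_i*e_j - f_j*e_i (i<j): mu(Syz_1) = beta_2 = C(m,2) = m(m-1)/2
m=46
46*45/2 = 1035


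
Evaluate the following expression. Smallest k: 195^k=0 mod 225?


195^k mod 225:
k=1: 195
k=2: 0
First zero at k = 2


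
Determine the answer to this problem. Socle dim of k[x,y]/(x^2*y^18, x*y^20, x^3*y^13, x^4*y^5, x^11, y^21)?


Socle = ann(m) = span of standard monomials u with x*u, y*u in I (staircase corners).
Minimal generators: x^11, x^4*y^5, x^3*y^13, x^2*y^18, x*y^20, y^21
Corners: y^20, xy^19, x^2y^17, x^3y^12, x^10y^4
Socle dim=5


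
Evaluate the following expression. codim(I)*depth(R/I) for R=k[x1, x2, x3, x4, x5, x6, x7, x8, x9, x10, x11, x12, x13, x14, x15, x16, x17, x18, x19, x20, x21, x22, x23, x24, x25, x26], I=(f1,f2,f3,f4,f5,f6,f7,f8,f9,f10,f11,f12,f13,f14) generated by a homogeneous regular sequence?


codim=14, depth=dim(R/I)=26-14=12
Product=14*12=168


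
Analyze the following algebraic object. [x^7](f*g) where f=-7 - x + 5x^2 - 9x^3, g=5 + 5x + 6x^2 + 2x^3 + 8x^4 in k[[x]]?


[x^7] = sum a_i*b_j, i+j=7
  -9*8=-72
Sum=-72


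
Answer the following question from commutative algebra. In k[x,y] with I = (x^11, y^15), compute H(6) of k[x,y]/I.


k[x,y], I = (x^11, y^15), d = 6
Need i < 11 and d-i < 15.
Range: 0 <= i <= 6.
H(6) = 7


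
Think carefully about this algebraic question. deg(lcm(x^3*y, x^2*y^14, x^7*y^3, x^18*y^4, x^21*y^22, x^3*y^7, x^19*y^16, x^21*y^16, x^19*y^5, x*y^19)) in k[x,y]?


lcm = componentwise max:
x: max(3,2,7,18,21,3,19,21,19,1)=21
y: max(1,14,3,4,22,7,16,16,5,19)=22
Total=21+22=43


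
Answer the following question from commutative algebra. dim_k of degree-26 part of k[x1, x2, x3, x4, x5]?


C(d+n-1,n-1)=C(30,4)=27405


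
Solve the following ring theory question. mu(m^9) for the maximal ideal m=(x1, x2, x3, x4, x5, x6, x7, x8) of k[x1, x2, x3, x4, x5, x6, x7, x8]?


Graded Nakayama: mu(m^d) = dim_k (m^d/m^(d+1)) = #degree-9 monomials in 8 vars
C(n+d-1,d)=C(16,9)=11440


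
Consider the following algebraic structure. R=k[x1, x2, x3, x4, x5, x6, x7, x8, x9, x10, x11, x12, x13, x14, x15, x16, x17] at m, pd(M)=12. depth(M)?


pd+depth=depth(R)=17
depth=17-12=5


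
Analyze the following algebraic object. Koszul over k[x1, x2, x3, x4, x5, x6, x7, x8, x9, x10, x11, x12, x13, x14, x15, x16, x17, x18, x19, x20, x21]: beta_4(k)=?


C(n,i)=C(21,4)=5985


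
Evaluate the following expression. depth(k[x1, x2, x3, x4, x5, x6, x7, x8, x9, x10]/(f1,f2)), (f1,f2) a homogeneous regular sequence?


depth(R)=10
depth(R/I)=10-2=8


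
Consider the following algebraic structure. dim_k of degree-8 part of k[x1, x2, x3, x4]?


C(d+n-1,n-1)=C(11,3)=165


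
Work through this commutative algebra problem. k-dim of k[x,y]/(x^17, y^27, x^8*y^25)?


k[x,y]/I, I = (x^17, y^27, x^8*y^25)
Rect: 17x27=459. Corner: (17-8)x(27-25)=18.
dim = 459-18 = 441


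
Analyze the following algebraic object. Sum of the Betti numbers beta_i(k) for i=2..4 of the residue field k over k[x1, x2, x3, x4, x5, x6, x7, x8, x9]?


Koszul resolution: beta_i(k)=C(n,i), n=9
C(9,2)=36, C(9,3)=84, C(9,4)=126
Sum=246


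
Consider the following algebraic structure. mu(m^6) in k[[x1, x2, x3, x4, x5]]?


C(n+d-1,d)=C(10,6)=210


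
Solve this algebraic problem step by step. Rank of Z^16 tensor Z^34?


rank(M(x)N) = rank(M)*rank(N)
16*34 = 544


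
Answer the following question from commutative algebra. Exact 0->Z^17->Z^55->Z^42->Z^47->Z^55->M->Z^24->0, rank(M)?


Alt sum=0:
(-1)^0*17 + (-1)^1*55 + (-1)^2*42 + (-1)^3*47 + (-1)^4*55 + (-1)^5*? + (-1)^6*24=0
rank(M)=36


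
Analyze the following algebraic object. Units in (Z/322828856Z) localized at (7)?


Local ring = Z/40353607Z.
phi(40353607) = 7^8*(7-1) = 34588806


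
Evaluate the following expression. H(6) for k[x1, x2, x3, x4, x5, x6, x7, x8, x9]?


C(d+n-1,n-1)=C(14,8)=3003


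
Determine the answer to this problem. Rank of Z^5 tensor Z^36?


rank(M(x)N) = rank(M)*rank(N)
5*36 = 180


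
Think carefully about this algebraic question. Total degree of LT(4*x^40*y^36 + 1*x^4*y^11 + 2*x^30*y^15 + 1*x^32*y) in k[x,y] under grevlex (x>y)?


LT: 4*x^40*y^36
deg_x=40, deg_y=36
Total=40+36=76


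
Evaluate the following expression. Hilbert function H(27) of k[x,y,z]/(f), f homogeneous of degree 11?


C(29,2)-C(18,2)=406-153=253


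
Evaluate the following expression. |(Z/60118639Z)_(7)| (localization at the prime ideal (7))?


7-primary part: 60118639=7^7*73
Size=7^7=823543


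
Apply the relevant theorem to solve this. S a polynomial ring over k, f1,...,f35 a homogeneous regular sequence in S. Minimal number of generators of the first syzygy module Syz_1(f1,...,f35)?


Regular sequence => Koszul complex is the minimal free resolution.
Syz_1 minimally generated by Koszul relations f_i*e_j - f_j*e_i (i<j): mu(Syz_1) = beta_2 = C(m,2) = m(m-1)/2
m=35
35*34/2 = 595


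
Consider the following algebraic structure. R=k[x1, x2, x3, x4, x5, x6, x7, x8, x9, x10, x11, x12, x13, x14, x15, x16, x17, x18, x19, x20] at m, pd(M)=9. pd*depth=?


pd+depth=20
depth=20-9=11
pd*depth=9*11=99


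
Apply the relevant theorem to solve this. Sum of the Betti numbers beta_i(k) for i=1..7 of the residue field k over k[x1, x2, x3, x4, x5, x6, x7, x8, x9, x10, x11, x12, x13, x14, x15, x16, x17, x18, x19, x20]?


Koszul resolution: beta_i(k)=C(n,i), n=20
C(20,1)=20, C(20,2)=190, C(20,3)=1140, C(20,4)=4845, C(20,5)=15504, C(20,6)=38760, C(20,7)=77520
Sum=137979


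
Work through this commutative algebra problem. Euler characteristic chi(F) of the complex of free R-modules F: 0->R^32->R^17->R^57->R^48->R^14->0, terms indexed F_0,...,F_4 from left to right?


chi = sum (-1)^i * rank:
(-1)^0*32=32
(-1)^1*17=-17
(-1)^2*57=57
(-1)^3*48=-48
(-1)^4*14=14
chi=38


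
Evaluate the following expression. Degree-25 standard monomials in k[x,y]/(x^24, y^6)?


k[x,y], I = (x^24, y^6), d = 25
Need i < 24 and d-i < 6.
Range: 20 <= i <= 23.
H(25) = 4


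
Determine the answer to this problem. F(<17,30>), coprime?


gcd(17,30)=1 => F=ab-a-b=17*30-17-30=510-47=463


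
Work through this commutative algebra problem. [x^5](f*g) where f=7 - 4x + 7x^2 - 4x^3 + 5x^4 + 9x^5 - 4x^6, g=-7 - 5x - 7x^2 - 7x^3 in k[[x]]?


[x^5] = sum a_i*b_j, i+j=5
  7*-7=-49
  -4*-7=28
  5*-5=-25
  9*-7=-63
Sum=-109


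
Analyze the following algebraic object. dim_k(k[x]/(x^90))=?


Basis: 1,x,...,x^89
dim=90


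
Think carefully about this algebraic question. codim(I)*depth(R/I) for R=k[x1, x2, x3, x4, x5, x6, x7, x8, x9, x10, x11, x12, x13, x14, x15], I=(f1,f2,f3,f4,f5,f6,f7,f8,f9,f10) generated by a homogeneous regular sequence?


codim=10, depth=dim(R/I)=15-10=5
Product=10*5=50


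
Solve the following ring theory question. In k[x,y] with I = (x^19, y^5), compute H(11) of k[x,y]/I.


k[x,y], I = (x^19, y^5), d = 11
Need i < 19 and d-i < 5.
Range: 7 <= i <= 11.
H(11) = 5


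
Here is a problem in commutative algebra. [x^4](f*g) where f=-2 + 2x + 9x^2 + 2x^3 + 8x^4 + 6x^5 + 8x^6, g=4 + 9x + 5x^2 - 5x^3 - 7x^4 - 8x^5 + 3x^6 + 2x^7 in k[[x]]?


[x^4] = sum a_i*b_j, i+j=4
  -2*-7=14
  2*-5=-10
  9*5=45
  2*9=18
  8*4=32
Sum=99


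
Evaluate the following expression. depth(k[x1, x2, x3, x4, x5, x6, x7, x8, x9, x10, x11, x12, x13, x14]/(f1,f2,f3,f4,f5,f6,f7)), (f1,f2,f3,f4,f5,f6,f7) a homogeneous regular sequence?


depth(R)=14
depth(R/I)=14-7=7


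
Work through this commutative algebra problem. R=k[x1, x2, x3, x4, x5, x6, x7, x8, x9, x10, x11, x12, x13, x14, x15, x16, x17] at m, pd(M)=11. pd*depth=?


pd+depth=17
depth=17-11=6
pd*depth=11*6=66


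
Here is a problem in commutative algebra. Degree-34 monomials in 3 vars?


C(d+n-1,n-1)=C(36,2)=630


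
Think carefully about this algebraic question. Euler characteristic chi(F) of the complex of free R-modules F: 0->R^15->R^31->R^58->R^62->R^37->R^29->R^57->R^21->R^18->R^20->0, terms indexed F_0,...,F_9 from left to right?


chi = sum (-1)^i * rank:
(-1)^0*15=15
(-1)^1*31=-31
(-1)^2*58=58
(-1)^3*62=-62
(-1)^4*37=37
(-1)^5*29=-29
(-1)^6*57=57
(-1)^7*21=-21
(-1)^8*18=18
(-1)^9*20=-20
chi=22


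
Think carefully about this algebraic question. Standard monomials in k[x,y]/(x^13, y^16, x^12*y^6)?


k[x,y]/I, I = (x^13, y^16, x^12*y^6)
Rect: 13x16=208. Corner: (13-12)x(16-6)=10.
dim = 208-10 = 198


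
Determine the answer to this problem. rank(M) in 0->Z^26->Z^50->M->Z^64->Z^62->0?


Alt sum=0:
(-1)^0*26 + (-1)^1*50 + (-1)^2*? + (-1)^3*64 + (-1)^4*62=0
rank(M)=26


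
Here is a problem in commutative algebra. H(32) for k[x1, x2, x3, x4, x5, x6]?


C(d+n-1,n-1)=C(37,5)=435897


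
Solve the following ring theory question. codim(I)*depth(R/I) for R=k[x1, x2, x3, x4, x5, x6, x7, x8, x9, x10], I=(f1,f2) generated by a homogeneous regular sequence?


codim=2, depth=dim(R/I)=10-2=8
Product=2*8=16


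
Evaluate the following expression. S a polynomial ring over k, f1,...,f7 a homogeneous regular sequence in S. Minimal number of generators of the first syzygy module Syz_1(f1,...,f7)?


Regular sequence => Koszul complex is the minimal free resolution.
Syz_1 minimally generated by Koszul relations f_i*e_j - f_j*e_i (i<j): mu(Syz_1) = beta_2 = C(m,2) = m(m-1)/2
m=7
7*6/2 = 21


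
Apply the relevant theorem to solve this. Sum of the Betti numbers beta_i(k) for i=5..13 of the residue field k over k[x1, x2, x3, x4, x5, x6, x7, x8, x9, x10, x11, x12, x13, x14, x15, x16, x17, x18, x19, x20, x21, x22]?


Koszul resolution: beta_i(k)=C(n,i), n=22
C(22,5)=26334, C(22,6)=74613, C(22,7)=170544, C(22,8)=319770, C(22,9)=497420, C(22,10)=646646, C(22,11)=705432, C(22,12)=646646, C(22,13)=497420
Sum=3584825


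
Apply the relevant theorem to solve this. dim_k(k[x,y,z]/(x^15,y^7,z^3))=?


Basis: x^iy^jz^k, i<15,j<7,k<3
15*7*3=315


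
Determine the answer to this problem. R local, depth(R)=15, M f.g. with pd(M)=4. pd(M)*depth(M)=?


pd+depth=15
depth=15-4=11
pd*depth=4*11=44


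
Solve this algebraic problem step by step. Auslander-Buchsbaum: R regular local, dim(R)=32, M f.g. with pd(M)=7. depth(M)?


pd+depth=depth(R)=32
depth=32-7=25


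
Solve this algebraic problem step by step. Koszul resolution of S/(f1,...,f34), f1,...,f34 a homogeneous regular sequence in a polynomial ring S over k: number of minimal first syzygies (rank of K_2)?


Regular sequence => Koszul complex is the minimal free resolution.
Syz_1 minimally generated by Koszul relations f_i*e_j - f_j*e_i (i<j): mu(Syz_1) = beta_2 = C(m,2) = m(m-1)/2
m=34
34*33/2 = 561


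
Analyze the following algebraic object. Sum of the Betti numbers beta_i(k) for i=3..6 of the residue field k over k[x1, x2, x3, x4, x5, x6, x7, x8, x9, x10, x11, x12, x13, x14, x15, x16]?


Koszul resolution: beta_i(k)=C(n,i), n=16
C(16,3)=560, C(16,4)=1820, C(16,5)=4368, C(16,6)=8008
Sum=14756


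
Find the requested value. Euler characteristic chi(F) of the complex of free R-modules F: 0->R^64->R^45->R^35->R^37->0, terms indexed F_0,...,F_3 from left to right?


chi = sum (-1)^i * rank:
(-1)^0*64=64
(-1)^1*45=-45
(-1)^2*35=35
(-1)^3*37=-37
chi=17


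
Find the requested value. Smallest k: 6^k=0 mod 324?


6^k mod 324:
k=1: 6
k=2: 36
k=3: 216
k=4: 0
First zero at k = 4


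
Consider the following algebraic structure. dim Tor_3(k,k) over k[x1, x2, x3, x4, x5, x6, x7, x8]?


Koszul: C(n,i)=C(8,3)=56


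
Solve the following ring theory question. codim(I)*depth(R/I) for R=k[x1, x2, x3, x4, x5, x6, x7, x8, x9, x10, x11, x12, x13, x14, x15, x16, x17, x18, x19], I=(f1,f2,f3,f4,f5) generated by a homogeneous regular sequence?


codim=5, depth=dim(R/I)=19-5=14
Product=5*14=70


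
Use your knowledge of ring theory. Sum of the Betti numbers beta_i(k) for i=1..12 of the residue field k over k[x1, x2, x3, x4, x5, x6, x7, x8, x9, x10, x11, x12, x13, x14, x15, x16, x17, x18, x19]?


Koszul resolution: beta_i(k)=C(n,i), n=19
C(19,1)=19, C(19,2)=171, C(19,3)=969, C(19,4)=3876, C(19,5)=11628, C(19,6)=27132, C(19,7)=50388, C(19,8)=75582, C(19,9)=92378, C(19,10)=92378, C(19,11)=75582, C(19,12)=50388
Sum=480491


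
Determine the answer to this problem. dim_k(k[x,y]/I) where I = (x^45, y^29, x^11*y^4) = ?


k[x,y]/I, I = (x^45, y^29, x^11*y^4)
Rect: 45x29=1305. Corner: (45-11)x(29-4)=850.
dim = 1305-850 = 455


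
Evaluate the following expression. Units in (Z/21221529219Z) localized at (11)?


Local ring = Z/2357947691Z.
phi(2357947691) = 11^8*(11-1) = 2143588810


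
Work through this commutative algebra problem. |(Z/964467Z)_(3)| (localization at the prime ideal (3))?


3-primary part: 964467=3^9*49
Size=3^9=19683


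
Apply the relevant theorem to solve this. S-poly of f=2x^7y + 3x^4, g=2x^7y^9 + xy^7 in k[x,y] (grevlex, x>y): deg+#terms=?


LT(f)=2x^7y, LT(g)=2x^7y^9
lcm(LM)=x^7y^9
S(f,g) (scaled by 4 to clear denominators) = 2y^8*f - 2*g = 6x^4y^8 - 2xy^7
2 terms, deg 12.
12+2=14


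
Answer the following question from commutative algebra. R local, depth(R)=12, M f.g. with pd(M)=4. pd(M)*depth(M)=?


pd+depth=12
depth=12-4=8
pd*depth=4*8=32


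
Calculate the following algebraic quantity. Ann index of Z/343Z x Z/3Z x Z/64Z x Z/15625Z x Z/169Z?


Exponent = lcm of the cyclic orders; pairwise coprime => product.
7^3*3^1*2^6*5^6*13^2=343*3*64*15625*169=173901000000


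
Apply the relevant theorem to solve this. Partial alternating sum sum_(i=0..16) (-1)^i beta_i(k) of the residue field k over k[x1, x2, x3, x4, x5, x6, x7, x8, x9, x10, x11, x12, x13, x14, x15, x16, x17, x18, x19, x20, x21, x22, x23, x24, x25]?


Koszul resolution: beta_i(k)=C(n,i), n=25
sum_(i=0..p) (-1)^i C(n,i) = (-1)^p C(n-1,p)
(-1)^16*C(24,16) = (-1)^16*735471 = 735471


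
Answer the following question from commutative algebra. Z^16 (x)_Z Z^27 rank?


rank(M(x)N) = rank(M)*rank(N)
16*27 = 432


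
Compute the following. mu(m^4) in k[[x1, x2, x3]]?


C(n+d-1,d)=C(6,4)=15


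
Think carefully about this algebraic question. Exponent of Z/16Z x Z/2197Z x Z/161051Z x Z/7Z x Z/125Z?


Exponent = lcm of the cyclic orders; pairwise coprime => product.
2^4*13^3*11^5*7^1*5^3=16*2197*161051*7*125=4953606658000


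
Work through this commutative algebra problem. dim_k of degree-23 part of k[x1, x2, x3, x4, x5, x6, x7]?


C(d+n-1,n-1)=C(29,6)=475020


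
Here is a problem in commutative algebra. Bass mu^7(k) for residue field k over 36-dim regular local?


C(n,i)=C(36,7)=8347680


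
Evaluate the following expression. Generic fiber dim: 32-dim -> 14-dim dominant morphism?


dim(fiber)=dim(X)-dim(Y)=32-14=18


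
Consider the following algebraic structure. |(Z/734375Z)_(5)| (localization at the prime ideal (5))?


5-primary part: 734375=5^6*47
Size=5^6=15625


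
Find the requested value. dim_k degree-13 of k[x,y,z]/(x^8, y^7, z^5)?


Need i<8, j<7, k<5 with i+j+k=13.
For each i, j ranges over max(0,13-i-4)..min(6,13-i):
  i=0: j in [9,6] -> 0
  i=1: j in [8,6] -> 0
  i=2: j in [7,6] -> 0
  i=3: j in [6,6] -> 1
  i=4: j in [5,6] -> 2
  i=5: j in [4,6] -> 3
  i=6: j in [3,6] -> 4
  i=7: j in [2,6] -> 5
H(13) = 0+0+0+1+2+3+4+5 = 15


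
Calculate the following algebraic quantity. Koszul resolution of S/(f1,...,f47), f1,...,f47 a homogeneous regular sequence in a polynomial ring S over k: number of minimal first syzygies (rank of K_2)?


Regular sequence => Koszul complex is the minimal free resolution.
Syz_1 minimally generated by Koszul relations f_i*e_j - f_j*e_i (i<j): mu(Syz_1) = beta_2 = C(m,2) = m(m-1)/2
m=47
47*46/2 = 1081


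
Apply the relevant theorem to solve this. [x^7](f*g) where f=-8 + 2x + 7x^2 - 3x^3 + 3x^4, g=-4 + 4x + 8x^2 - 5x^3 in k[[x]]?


[x^7] = sum a_i*b_j, i+j=7
  3*-5=-15
Sum=-15


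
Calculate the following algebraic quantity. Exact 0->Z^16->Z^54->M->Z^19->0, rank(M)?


Alt sum=0:
(-1)^0*16 + (-1)^1*54 + (-1)^2*? + (-1)^3*19=0
rank(M)=57


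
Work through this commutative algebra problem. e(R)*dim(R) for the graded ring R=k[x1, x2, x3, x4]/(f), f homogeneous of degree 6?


e(R)=deg(f)=6, dim(R)=4-1=3
e*dim=6*3=18


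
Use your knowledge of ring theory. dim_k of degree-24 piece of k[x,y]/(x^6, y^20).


k[x,y], I = (x^6, y^20), d = 24
Need i < 6 and d-i < 20.
Range: 5 <= i <= 5.
H(24) = 1


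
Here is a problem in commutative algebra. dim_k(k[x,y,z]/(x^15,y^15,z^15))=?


Basis: x^iy^jz^k, i<15,j<15,k<15
15*15*15=3375


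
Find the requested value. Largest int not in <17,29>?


gcd(17,29)=1 => F=ab-a-b=17*29-17-29=493-46=447


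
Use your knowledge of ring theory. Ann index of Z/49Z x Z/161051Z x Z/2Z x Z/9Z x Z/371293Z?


Exponent = lcm of the cyclic orders; pairwise coprime => product.
7^2*11^5*2^1*3^2*13^5=49*161051*2*9*371293=52741050087726


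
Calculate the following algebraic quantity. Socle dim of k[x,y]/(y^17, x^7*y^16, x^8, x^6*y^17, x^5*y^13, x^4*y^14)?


Socle = ann(m) = span of standard monomials u with x*u, y*u in I (staircase corners).
Redundant generators: x^7*y^16, x^6*y^17
Minimal generators: x^8, x^5*y^13, x^4*y^14, y^17
Corners: x^3y^16, x^4y^13, x^7y^12
Socle dim=3


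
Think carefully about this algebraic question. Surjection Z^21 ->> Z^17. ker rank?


rank(ker) = 21-17 = 4


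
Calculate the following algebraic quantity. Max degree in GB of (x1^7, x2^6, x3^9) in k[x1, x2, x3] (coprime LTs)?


Pure powers, coprime LTs => already GB.
Degrees: 7, 6, 9
Max=9


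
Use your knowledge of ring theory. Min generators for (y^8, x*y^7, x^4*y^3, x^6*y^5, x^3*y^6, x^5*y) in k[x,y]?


Remove redundant (divisible by others).
x^6*y^5 redundant.
Min: x^5*y, x^4*y^3, x^3*y^6, x*y^7, y^8
Count=5


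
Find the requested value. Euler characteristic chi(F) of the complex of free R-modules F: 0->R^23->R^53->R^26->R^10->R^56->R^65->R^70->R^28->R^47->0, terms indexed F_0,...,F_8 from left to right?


chi = sum (-1)^i * rank:
(-1)^0*23=23
(-1)^1*53=-53
(-1)^2*26=26
(-1)^3*10=-10
(-1)^4*56=56
(-1)^5*65=-65
(-1)^6*70=70
(-1)^7*28=-28
(-1)^8*47=47
chi=66


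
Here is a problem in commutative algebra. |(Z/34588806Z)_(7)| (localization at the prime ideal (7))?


7-primary part: 34588806=7^8*6
Size=7^8=5764801


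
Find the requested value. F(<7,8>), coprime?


gcd(7,8)=1 => F=ab-a-b=7*8-7-8=56-15=41


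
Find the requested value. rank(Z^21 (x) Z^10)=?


rank(M(x)N) = rank(M)*rank(N)
21*10 = 210


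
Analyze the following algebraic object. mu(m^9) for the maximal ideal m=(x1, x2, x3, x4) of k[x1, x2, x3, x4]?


Graded Nakayama: mu(m^d) = dim_k (m^d/m^(d+1)) = #degree-9 monomials in 4 vars
C(n+d-1,d)=C(12,9)=220


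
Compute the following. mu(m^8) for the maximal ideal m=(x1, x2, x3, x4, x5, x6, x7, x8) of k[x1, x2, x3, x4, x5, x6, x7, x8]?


Graded Nakayama: mu(m^d) = dim_k (m^d/m^(d+1)) = #degree-8 monomials in 8 vars
C(n+d-1,d)=C(15,8)=6435


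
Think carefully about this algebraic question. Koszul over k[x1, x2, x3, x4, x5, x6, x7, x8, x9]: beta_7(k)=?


C(n,i)=C(9,7)=36


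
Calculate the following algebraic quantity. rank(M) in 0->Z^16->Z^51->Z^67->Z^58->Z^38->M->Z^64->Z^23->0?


Alt sum=0:
(-1)^0*16 + (-1)^1*51 + (-1)^2*67 + (-1)^3*58 + (-1)^4*38 + (-1)^5*? + (-1)^6*64 + (-1)^7*23=0
rank(M)=53


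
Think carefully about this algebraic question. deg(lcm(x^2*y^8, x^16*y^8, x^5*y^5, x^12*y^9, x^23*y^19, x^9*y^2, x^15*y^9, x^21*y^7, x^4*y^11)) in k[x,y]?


lcm = componentwise max:
x: max(2,16,5,12,23,9,15,21,4)=23
y: max(8,8,5,9,19,2,9,7,11)=19
Total=23+19=42


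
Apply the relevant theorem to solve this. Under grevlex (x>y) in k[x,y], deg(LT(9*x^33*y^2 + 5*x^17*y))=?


LT: 9*x^33*y^2
deg_x=33, deg_y=2
Total=33+2=35


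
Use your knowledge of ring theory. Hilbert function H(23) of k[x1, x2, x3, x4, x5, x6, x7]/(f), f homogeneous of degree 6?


C(29,6)-C(23,6)=475020-100947=374073


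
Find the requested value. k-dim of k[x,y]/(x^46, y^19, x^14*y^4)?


k[x,y]/I, I = (x^46, y^19, x^14*y^4)
Rect: 46x19=874. Corner: (46-14)x(19-4)=480.
dim = 874-480 = 394


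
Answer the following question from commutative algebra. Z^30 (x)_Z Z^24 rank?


rank(M(x)N) = rank(M)*rank(N)
30*24 = 720


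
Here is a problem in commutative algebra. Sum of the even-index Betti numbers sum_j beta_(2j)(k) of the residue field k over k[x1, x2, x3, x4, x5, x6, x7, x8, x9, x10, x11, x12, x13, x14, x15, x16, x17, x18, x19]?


Koszul resolution: beta_i(k)=C(n,i), n=19
sum_even C(19,i) = 2^(n-1) = 2^18 = 262144


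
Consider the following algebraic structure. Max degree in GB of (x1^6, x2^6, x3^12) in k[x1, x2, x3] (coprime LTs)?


Pure powers, coprime LTs => already GB.
Degrees: 6, 6, 12
Max=12


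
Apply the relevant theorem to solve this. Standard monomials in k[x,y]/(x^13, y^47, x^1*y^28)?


k[x,y]/I, I = (x^13, y^47, x^1*y^28)
Rect: 13x47=611. Corner: (13-1)x(47-28)=228.
dim = 611-228 = 383


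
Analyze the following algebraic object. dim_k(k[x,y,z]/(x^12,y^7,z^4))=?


Basis: x^iy^jz^k, i<12,j<7,k<4
12*7*4=336


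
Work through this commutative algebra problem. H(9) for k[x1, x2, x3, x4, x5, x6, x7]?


C(d+n-1,n-1)=C(15,6)=5005


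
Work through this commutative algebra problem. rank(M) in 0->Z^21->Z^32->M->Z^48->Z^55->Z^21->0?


Alt sum=0:
(-1)^0*21 + (-1)^1*32 + (-1)^2*? + (-1)^3*48 + (-1)^4*55 + (-1)^5*21=0
rank(M)=25


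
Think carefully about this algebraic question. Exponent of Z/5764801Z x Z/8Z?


Exponent = lcm of the cyclic orders; pairwise coprime => product.
7^8*2^3=5764801*8=46118408


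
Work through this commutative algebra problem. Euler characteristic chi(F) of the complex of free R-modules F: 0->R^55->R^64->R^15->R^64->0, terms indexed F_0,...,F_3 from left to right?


chi = sum (-1)^i * rank:
(-1)^0*55=55
(-1)^1*64=-64
(-1)^2*15=15
(-1)^3*64=-64
chi=-58


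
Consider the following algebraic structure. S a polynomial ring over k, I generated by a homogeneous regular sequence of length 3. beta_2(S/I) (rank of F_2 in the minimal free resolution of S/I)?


Regular sequence => Koszul complex is the minimal free resolution.
Syz_1 minimally generated by Koszul relations f_i*e_j - f_j*e_i (i<j): mu(Syz_1) = beta_2 = C(m,2) = m(m-1)/2
m=3
3*2/2 = 3


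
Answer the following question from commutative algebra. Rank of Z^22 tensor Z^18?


rank(M(x)N) = rank(M)*rank(N)
22*18 = 396


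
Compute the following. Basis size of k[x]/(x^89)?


Basis: 1,x,...,x^88
dim=89


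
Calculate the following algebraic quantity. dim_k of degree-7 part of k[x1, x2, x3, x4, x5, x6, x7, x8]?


C(d+n-1,n-1)=C(14,7)=3432


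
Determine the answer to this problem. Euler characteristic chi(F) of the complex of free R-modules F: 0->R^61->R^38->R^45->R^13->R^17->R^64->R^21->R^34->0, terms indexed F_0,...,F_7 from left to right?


chi = sum (-1)^i * rank:
(-1)^0*61=61
(-1)^1*38=-38
(-1)^2*45=45
(-1)^3*13=-13
(-1)^4*17=17
(-1)^5*64=-64
(-1)^6*21=21
(-1)^7*34=-34
chi=-5


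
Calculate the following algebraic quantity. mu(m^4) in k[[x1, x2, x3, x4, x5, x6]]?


C(n+d-1,d)=C(9,4)=126


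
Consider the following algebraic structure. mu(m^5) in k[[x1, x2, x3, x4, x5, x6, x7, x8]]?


C(n+d-1,d)=C(12,5)=792


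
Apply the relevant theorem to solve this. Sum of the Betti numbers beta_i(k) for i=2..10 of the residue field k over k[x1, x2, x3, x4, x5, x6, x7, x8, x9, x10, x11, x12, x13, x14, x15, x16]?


Koszul resolution: beta_i(k)=C(n,i), n=16
C(16,2)=120, C(16,3)=560, C(16,4)=1820, C(16,5)=4368, C(16,6)=8008, C(16,7)=11440, C(16,8)=12870, C(16,9)=11440, C(16,10)=8008
Sum=58634


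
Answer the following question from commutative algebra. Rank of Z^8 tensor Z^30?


rank(M(x)N) = rank(M)*rank(N)
8*30 = 240


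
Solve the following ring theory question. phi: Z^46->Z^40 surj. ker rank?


rank(ker) = 46-40 = 6


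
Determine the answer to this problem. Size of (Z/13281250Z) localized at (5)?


5-primary part: 13281250=5^8*34
Size=5^8=390625


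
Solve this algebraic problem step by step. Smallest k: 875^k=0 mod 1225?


875^k mod 1225:
k=1: 875
k=2: 0
First zero at k = 2


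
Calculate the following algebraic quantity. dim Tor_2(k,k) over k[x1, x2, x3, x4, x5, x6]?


Koszul: C(n,i)=C(6,2)=15


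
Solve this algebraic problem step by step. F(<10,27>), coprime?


gcd(10,27)=1 => F=ab-a-b=10*27-10-27=270-37=233


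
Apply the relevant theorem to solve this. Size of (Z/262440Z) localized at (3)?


3-primary part: 262440=3^8*40
Size=3^8=6561


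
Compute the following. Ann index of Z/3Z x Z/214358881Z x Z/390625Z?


Exponent = lcm of the cyclic orders; pairwise coprime => product.
3^1*11^8*5^8=3*214358881*390625=251201813671875


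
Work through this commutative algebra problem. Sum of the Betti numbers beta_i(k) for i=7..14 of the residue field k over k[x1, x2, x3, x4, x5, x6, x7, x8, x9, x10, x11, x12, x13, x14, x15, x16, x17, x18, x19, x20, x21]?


Koszul resolution: beta_i(k)=C(n,i), n=21
C(21,7)=116280, C(21,8)=203490, C(21,9)=293930, C(21,10)=352716, C(21,11)=352716, C(21,12)=293930, C(21,13)=203490, C(21,14)=116280
Sum=1932832


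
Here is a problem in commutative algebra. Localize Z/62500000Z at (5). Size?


5-primary part: 62500000=5^9*32
Size=5^9=1953125


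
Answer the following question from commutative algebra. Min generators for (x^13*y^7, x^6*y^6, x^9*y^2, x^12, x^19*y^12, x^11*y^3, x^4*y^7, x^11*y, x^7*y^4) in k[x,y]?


Remove redundant (divisible by others).
x^13*y^7 redundant.
x^11*y^3 redundant.
x^19*y^12 redundant.
Min: x^12, x^11*y, x^9*y^2, x^7*y^4, x^6*y^6, x^4*y^7
Count=6


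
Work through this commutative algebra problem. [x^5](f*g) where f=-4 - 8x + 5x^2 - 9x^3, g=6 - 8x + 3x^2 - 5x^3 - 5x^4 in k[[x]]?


[x^5] = sum a_i*b_j, i+j=5
  -8*-5=40
  5*-5=-25
  -9*3=-27
Sum=-12


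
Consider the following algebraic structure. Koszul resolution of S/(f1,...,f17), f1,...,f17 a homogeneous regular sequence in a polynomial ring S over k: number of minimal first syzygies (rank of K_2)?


Regular sequence => Koszul complex is the minimal free resolution.
Syz_1 minimally generated by Koszul relations f_i*e_j - f_j*e_i (i<j): mu(Syz_1) = beta_2 = C(m,2) = m(m-1)/2
m=17
17*16/2 = 136


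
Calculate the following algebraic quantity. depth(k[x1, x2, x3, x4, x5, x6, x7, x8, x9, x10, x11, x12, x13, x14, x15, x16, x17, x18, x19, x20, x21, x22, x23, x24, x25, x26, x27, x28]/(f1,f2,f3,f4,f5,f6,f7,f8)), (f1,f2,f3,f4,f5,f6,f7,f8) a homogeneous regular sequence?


depth(R)=28
depth(R/I)=28-8=20


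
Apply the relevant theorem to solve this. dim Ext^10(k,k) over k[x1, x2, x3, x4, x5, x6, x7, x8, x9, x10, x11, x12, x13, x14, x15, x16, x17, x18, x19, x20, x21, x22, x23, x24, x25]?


C(n,i)=C(25,10)=3268760


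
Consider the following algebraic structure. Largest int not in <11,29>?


gcd(11,29)=1 => F=ab-a-b=11*29-11-29=319-40=279


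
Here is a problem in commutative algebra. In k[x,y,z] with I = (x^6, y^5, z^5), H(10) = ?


Need i<6, j<5, k<5 with i+j+k=10.
For each i, j ranges over max(0,10-i-4)..min(4,10-i):
  i=0: j in [6,4] -> 0
  i=1: j in [5,4] -> 0
  i=2: j in [4,4] -> 1
  i=3: j in [3,4] -> 2
  i=4: j in [2,4] -> 3
  i=5: j in [1,4] -> 4
H(10) = 0+0+1+2+3+4 = 10


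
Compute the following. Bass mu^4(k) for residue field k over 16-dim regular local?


C(n,i)=C(16,4)=1820


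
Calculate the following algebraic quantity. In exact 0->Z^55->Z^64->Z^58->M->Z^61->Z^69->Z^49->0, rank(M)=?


Alt sum=0:
(-1)^0*55 + (-1)^1*64 + (-1)^2*58 + (-1)^3*? + (-1)^4*61 + (-1)^5*69 + (-1)^6*49=0
rank(M)=90


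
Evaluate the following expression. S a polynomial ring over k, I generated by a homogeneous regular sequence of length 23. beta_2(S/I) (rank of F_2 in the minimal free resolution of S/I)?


Regular sequence => Koszul complex is the minimal free resolution.
Syz_1 minimally generated by Koszul relations f_i*e_j - f_j*e_i (i<j): mu(Syz_1) = beta_2 = C(m,2) = m(m-1)/2
m=23
23*22/2 = 253


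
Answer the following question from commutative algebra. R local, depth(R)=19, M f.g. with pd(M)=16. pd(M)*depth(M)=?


pd+depth=19
depth=19-16=3
pd*depth=16*3=48
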